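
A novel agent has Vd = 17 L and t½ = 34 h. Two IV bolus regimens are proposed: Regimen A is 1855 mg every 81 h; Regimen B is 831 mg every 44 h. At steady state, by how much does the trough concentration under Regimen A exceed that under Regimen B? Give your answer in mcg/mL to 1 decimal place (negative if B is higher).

-7.8 mcg/mL

Regimen A: f = (1/2)^(81/34) ≈ 0.1918; Cmin,ss = (1855/17)·f/(1−f) ≈ 25.896 mcg/mL.
Regimen B: f = (1/2)^(44/34) ≈ 0.4078; Cmin,ss = (831/17)·f/(1−f) ≈ 33.661 mcg/mL.
Difference ≈ 25.896 − 33.661 ≈ -7.765 mcg/mL.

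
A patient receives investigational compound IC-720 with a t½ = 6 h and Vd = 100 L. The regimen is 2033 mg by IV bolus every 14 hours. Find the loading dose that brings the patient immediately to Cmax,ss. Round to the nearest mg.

2536 mg

f = (1/2)^(14/6) ≈ 0.198425; accumulation ratio R = 1/(1−f) ≈ 1.24754.
Loading dose to hit Cmax,ss on first dose: D_load = D_maint·R ≈ 2033 × 1.24754 ≈ 2536.25 mg.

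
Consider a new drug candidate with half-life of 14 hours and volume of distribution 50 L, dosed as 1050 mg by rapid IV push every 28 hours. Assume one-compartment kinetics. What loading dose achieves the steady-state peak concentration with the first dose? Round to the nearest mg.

1400 mg

f = (1/2)^(28/14) ≈ 0.250000; accumulation ratio R = 1/(1−f) ≈ 1.33333.
Loading dose to hit Cmax,ss on first dose: D_load = D_maint·R ≈ 1050 × 1.33333 ≈ 1400.00 mg.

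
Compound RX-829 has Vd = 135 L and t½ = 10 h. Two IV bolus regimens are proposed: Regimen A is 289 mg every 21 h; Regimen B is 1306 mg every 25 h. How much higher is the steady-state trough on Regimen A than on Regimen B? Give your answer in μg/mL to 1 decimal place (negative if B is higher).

-1.4 μg/mL

Regimen A: f = (1/2)^(21/10) ≈ 0.2333; Cmin,ss = (289/135)·f/(1−f) ≈ 0.651 μg/mL.
Regimen B: f = (1/2)^(25/10) ≈ 0.1768; Cmin,ss = (1306/135)·f/(1−f) ≈ 2.078 μg/mL.
Difference ≈ 0.651 − 2.078 ≈ -1.427 μg/mL.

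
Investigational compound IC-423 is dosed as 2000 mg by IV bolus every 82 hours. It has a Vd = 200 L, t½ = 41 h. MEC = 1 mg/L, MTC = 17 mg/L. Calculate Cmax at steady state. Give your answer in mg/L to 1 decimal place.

τ = 82 h = 2 half-lives, so f = (1/2)^2 = 0.25.
At steady state, R = 1/(1 − 0.25) = 4/3.
Single-dose peak C₀ = D/Vd = 2000/200 = 10 mg/L.
Steady-state peak Cmax,ss = C₀·R = 10 × 4/3 ≈ 13.333 mg/L.
Peak 13.3 mg/L vs MTC 17 mg/L: below toxic threshold.

13.3 mg/L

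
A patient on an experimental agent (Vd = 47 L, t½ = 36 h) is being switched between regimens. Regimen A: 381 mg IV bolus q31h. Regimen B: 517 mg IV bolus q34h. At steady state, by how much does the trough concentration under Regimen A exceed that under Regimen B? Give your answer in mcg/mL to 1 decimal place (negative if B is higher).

Regimen A: f = (1/2)^(31/36) ≈ 0.5505; Cmin,ss = (381/47)·f/(1−f) ≈ 9.928 mcg/mL.
Regimen B: f = (1/2)^(34/36) ≈ 0.5196; Cmin,ss = (517/47)·f/(1−f) ≈ 11.898 mcg/mL.
Difference ≈ 9.928 − 11.898 ≈ -1.970 mcg/mL.

-2.0 mcg/mL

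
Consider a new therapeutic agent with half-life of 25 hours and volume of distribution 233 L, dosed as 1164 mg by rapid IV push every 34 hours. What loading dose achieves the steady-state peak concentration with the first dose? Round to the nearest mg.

f = (1/2)^(34/25) ≈ 0.389582; accumulation ratio R = 1/(1−f) ≈ 1.63822.
Loading dose to hit Cmax,ss on first dose: D_load = D_maint·R ≈ 1164 × 1.63822 ≈ 1906.89 mg.

1907 mg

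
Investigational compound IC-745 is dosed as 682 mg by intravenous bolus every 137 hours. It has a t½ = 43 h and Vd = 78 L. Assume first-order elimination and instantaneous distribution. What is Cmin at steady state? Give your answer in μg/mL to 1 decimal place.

1.1 μg/mL

Over one 137-h interval, 137/43 ≈ 3.186 half-lives elapse, leaving f ≈ 0.1099 of each dose.
Each bolus raises the concentration by D/Vd = 682/78 ≈ 8.744 μg/mL.
Steady-state trough Cmin,ss = C₀·f/(1−f) ≈ 8.744 × 0.1099/0.8901 ≈ 1.080 μg/mL.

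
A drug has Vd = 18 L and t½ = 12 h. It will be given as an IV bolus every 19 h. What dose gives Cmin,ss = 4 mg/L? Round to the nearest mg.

τ/t½ = 19/12 ≈ 1.5833, so f = (1/2)^(19/12) ≈ 0.333710.
Cmin,ss = (D/Vd)·f/(1−f), so D = Cmin,ss·Vd·(1−f)/f.
D = 4 × 18 × (1−f)/f ≈ 4 × 18 × 1.99661 ≈ 143.76 mg.

144 mg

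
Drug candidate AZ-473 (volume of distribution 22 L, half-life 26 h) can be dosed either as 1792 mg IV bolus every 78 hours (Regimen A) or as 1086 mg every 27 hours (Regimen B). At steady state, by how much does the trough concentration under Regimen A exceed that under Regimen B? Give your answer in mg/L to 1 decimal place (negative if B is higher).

-35.2 mg/L

Regimen A: f = (1/2)^(78/26) ≈ 0.1250; Cmin,ss = (1792/22)·f/(1−f) ≈ 11.636 mg/L.
Regimen B: f = (1/2)^(27/26) ≈ 0.4868; Cmin,ss = (1086/22)·f/(1−f) ≈ 46.824 mg/L.
Difference ≈ 11.636 − 46.824 ≈ -35.188 mg/L.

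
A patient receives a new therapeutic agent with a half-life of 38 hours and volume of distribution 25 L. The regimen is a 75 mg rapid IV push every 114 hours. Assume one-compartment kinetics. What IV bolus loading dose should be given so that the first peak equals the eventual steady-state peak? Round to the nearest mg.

86 mg

f = (1/2)^(114/38) ≈ 0.125000; accumulation ratio R = 1/(1−f) ≈ 1.14286.
Loading dose to hit Cmax,ss on first dose: D_load = D_maint·R ≈ 75 × 1.14286 ≈ 85.71 mg.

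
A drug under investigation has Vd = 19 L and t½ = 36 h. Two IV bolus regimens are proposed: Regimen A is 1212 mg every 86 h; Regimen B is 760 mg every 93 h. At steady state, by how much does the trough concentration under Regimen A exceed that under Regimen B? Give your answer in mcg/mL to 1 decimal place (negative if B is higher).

7.0 mcg/mL

Regimen A: f = (1/2)^(86/36) ≈ 0.1909; Cmin,ss = (1212/19)·f/(1−f) ≈ 15.051 mcg/mL.
Regimen B: f = (1/2)^(93/36) ≈ 0.1669; Cmin,ss = (760/19)·f/(1−f) ≈ 8.013 mcg/mL.
Difference ≈ 15.051 − 8.013 ≈ 7.038 mcg/mL.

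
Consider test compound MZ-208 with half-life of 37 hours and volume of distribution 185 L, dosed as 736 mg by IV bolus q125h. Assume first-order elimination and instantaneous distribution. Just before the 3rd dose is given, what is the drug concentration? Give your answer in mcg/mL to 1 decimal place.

0.4 mcg/mL

f = (1/2)^(τ/t½) = (1/2)^(125/37) ≈ 0.0962.
C₀ = D/Vd = 736/185 ≈ 3.978 mcg/mL.
Before the 3rd dose, 2 doses have been given. Superposition: Cmin = C₀·(f + f²).
≈ 3.978 × (0.0962 + 0.0093) ≈ 3.978 × 0.1055 ≈ 0.420 mcg/mL.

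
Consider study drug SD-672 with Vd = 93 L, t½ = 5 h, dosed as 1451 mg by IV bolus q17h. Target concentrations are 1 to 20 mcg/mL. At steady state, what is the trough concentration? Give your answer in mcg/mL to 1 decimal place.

k = ln2/t½ = ln2/5 ≈ 0.138629 h⁻¹; fraction remaining f = e^(−kτ) = e^(−0.138629×17) ≈ 0.0947.
At steady state, accumulation factor R = 1/(1 − e^(−kτ)) ≈ 1.1046.
Single-dose peak C₀ = D/Vd = 1451/93 ≈ 15.602 mcg/mL.
Cmax,ss = C₀/(1 − f) ≈ 15.602/0.9053 ≈ 17.234 mcg/mL.
One interval later, Cmin,ss = Cmax,ss·e^(−kτ) ≈ 17.234 × 0.0947 ≈ 1.632 mcg/mL.
Trough 1.6 mcg/mL vs MEC 1 mcg/mL: adequate.

1.6 mcg/mL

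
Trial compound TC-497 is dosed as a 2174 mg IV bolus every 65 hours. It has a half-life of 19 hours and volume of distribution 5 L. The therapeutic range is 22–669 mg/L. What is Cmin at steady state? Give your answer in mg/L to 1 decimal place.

44.8 mg/L

τ/t½ = 65/19 ≈ 3.4211, so fraction remaining f = (1/2)^(65/19) ≈ 0.0934.
Single-dose peak C₀ = D/Vd = 2174/5 ≈ 434.800 mg/L.
Steady-state trough Cmin,ss = C₀·f/(1−f) ≈ 434.800 × 0.0934/0.9066 ≈ 44.794 mg/L.
Trough 44.8 mg/L vs MEC 22 mg/L: adequate.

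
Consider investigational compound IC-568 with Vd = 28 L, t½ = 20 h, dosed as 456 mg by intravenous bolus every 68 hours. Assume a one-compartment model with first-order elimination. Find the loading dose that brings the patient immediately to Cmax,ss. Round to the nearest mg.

504 mg

f = (1/2)^(68/20) ≈ 0.094732; accumulation ratio R = 1/(1−f) ≈ 1.10465.
Loading dose to hit Cmax,ss on first dose: D_load = D_maint·R ≈ 456 × 1.10465 ≈ 503.72 mg.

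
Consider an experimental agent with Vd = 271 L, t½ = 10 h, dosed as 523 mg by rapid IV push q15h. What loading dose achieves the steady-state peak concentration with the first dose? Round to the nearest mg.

809 mg

f = (1/2)^(15/10) ≈ 0.353553; accumulation ratio R = 1/(1−f) ≈ 1.54692.
Loading dose to hit Cmax,ss on first dose: D_load = D_maint·R ≈ 523 × 1.54692 ≈ 809.04 mg.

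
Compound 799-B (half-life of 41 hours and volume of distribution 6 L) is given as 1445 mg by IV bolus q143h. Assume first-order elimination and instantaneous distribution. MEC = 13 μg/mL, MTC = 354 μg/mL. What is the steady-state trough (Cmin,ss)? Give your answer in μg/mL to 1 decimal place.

23.6 μg/mL

τ/t½ = 143/41 ≈ 3.4878, so fraction remaining f = (1/2)^(143/41) ≈ 0.0891.
Single-dose peak C₀ = D/Vd = 1445/6 ≈ 240.833 μg/mL.
Steady-state trough Cmin,ss = C₀·f/(1−f) ≈ 240.833 × 0.0891/0.9109 ≈ 23.557 μg/mL.
Trough 23.6 μg/mL vs MEC 13 μg/mL: adequate.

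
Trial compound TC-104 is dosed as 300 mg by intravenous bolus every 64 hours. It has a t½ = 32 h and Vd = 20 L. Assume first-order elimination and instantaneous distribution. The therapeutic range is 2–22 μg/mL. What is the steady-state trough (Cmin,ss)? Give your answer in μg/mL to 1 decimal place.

5.0 μg/mL

τ = 64 h = 2 half-lives, so f = (1/2)^2 = 0.25.
Accumulation ratio R = 1/(1 − f) = 1/0.75 = 4/3.
Single-dose peak C₀ = D/Vd = 300/20 = 15 μg/mL.
Steady-state peak Cmax,ss = C₀·R = 15 × 4/3 ≈ 20.000 μg/mL.
Steady-state trough Cmin,ss = Cmax,ss·f ≈ 20.000 × 0.25 ≈ 5.000 μg/mL.
Trough 5.0 μg/mL vs MEC 2 μg/mL: adequate.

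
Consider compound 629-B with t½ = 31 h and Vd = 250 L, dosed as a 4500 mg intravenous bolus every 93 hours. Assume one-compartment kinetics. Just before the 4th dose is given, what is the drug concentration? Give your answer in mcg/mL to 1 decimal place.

f = (1/2)^(τ/t½) = (1/2)^(93/31) ≈ 0.1250.
C₀ = D/Vd = 4500/250 ≈ 18.000 mcg/mL.
Before the 4th dose, 3 doses have been given. Superposition: Cmin = C₀·(f + f² + … + f^3).
≈ 18.000 × (0.1250 + 0.0156 + 0.0020) ≈ 18.000 × 0.1426 ≈ 2.567 mcg/mL.

2.6 mcg/mL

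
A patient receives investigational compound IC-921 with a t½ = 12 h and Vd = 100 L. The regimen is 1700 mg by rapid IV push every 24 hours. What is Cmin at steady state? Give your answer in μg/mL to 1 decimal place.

The dosing interval is 2 half-lives, so f = 2^(−2) = 0.25.
At steady state, R = 1/(1 − 0.25) = 4/3.
Single-dose peak C₀ = D/Vd = 1700/100 = 17 μg/mL.
Steady-state peak Cmax,ss = C₀·R = 17 × 4/3 ≈ 22.667 μg/mL.
Steady-state trough Cmin,ss = Cmax,ss·f ≈ 22.667 × 0.25 ≈ 5.667 μg/mL.

5.7 μg/mL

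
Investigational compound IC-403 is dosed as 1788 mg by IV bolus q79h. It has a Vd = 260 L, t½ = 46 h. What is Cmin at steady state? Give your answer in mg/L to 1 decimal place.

k = ln2/t½ = ln2/46 ≈ 0.015068 h⁻¹; fraction remaining f = e^(−kτ) = e^(−0.015068×79) ≈ 0.3041.
At steady state, accumulation factor R = 1/(1 − e^(−kτ)) ≈ 1.4370.
Each bolus raises the concentration by D/Vd = 1788/260 ≈ 6.877 mg/L.
Cmax,ss = C₀/(1 − f) ≈ 6.877/0.6959 ≈ 9.882 mg/L.
One interval later, Cmin,ss = Cmax,ss·e^(−kτ) ≈ 9.882 × 0.3041 ≈ 3.005 mg/L.

3.0 mg/L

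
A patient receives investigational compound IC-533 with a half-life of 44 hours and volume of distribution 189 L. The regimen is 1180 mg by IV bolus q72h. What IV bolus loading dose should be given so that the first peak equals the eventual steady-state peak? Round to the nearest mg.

1740 mg

f = (1/2)^(72/44) ≈ 0.321666; accumulation ratio R = 1/(1−f) ≈ 1.47420.
Loading dose to hit Cmax,ss on first dose: D_load = D_maint·R ≈ 1180 × 1.47420 ≈ 1739.56 mg.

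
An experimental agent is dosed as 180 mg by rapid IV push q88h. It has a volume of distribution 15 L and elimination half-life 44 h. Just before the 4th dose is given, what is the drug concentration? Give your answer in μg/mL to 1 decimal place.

3.9 μg/mL

f = (1/2)^(τ/t½) = (1/2)^(88/44) ≈ 0.2500.
C₀ = D/Vd = 180/15 ≈ 12.000 μg/mL.
Before the 4th dose, 3 doses have been given. Superposition: Cmin = C₀·(f + f² + … + f^3).
≈ 12.000 × (0.2500 + 0.0625 + 0.0156) ≈ 12.000 × 0.3281 ≈ 3.937 μg/mL.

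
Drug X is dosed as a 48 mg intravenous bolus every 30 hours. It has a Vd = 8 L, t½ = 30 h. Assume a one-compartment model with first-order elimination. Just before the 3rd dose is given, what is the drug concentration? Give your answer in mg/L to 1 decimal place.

4.5 mg/L

f = (1/2)^(τ/t½) = (1/2)^(30/30) ≈ 0.5000.
C₀ = D/Vd = 48/8 ≈ 6.000 mg/L.
Before the 3rd dose, 2 doses have been given. Superposition: Cmin = C₀·(f + f²).
≈ 6.000 × (0.5000 + 0.2500) ≈ 6.000 × 0.7500 ≈ 4.500 mg/L.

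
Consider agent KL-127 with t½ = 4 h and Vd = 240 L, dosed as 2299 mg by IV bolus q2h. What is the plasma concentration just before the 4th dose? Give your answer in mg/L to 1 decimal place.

f = (1/2)^(τ/t½) = (1/2)^(2/4) ≈ 0.7071.
C₀ = D/Vd = 2299/240 ≈ 9.579 mg/L.
Before the 4th dose, 3 doses have been given. Superposition: Cmin = C₀·(f + f² + … + f^3).
≈ 9.579 × (0.7071 + 0.5000 + 0.3535) ≈ 9.579 × 1.5606 ≈ 14.949 mg/L.

14.9 mg/L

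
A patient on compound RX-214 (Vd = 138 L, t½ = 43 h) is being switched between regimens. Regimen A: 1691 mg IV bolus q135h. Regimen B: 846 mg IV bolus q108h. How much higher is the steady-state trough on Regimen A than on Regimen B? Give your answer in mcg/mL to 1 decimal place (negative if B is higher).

Regimen A: f = (1/2)^(135/43) ≈ 0.1135; Cmin,ss = (1691/138)·f/(1−f) ≈ 1.569 mcg/mL.
Regimen B: f = (1/2)^(108/43) ≈ 0.1754; Cmin,ss = (846/138)·f/(1−f) ≈ 1.304 mcg/mL.
Difference ≈ 1.569 − 1.304 ≈ 0.265 mcg/mL.

0.3 mcg/mL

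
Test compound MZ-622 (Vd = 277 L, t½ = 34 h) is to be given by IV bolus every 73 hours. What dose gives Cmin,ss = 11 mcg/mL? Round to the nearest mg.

10449 mg

τ/t½ = 73/34 ≈ 2.1471, so f = (1/2)^(73/34) ≈ 0.225772.
Cmin,ss = (D/Vd)·f/(1−f), so D = Cmin,ss·Vd·(1−f)/f.
D = 11 × 277 × (1−f)/f ≈ 11 × 277 × 3.42925 ≈ 10448.92 mg.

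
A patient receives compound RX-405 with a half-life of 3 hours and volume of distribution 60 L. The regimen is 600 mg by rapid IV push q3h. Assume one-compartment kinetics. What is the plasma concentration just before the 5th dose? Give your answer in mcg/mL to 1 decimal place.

f = (1/2)^(τ/t½) = (1/2)^(3/3) ≈ 0.5000.
C₀ = D/Vd = 600/60 ≈ 10.000 mcg/mL.
Before the 5th dose, 4 doses have been given. Superposition: Cmin = C₀·(f + f² + … + f^4).
≈ 10.000 × (0.5000 + 0.2500 + 0.1250 + 0.0625) ≈ 10.000 × 0.9375 ≈ 9.375 mcg/mL.

9.4 mcg/mL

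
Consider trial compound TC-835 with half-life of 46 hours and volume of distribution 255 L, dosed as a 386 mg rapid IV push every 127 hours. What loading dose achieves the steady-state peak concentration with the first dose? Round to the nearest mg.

453 mg

f = (1/2)^(127/46) ≈ 0.147535; accumulation ratio R = 1/(1−f) ≈ 1.17307.
Loading dose to hit Cmax,ss on first dose: D_load = D_maint·R ≈ 386 × 1.17307 ≈ 452.81 mg.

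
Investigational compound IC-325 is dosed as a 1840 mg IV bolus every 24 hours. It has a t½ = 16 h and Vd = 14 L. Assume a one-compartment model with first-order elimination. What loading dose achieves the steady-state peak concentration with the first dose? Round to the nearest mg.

2846 mg

f = (1/2)^(24/16) ≈ 0.353553; accumulation ratio R = 1/(1−f) ≈ 1.54692.
Loading dose to hit Cmax,ss on first dose: D_load = D_maint·R ≈ 1840 × 1.54692 ≈ 2846.33 mg.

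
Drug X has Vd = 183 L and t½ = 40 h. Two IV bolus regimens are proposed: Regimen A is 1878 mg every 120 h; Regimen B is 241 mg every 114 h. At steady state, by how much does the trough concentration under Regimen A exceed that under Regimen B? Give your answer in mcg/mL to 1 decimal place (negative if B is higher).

1.3 mcg/mL

Regimen A: f = (1/2)^(120/40) ≈ 0.1250; Cmin,ss = (1878/183)·f/(1−f) ≈ 1.466 mcg/mL.
Regimen B: f = (1/2)^(114/40) ≈ 0.1387; Cmin,ss = (241/183)·f/(1−f) ≈ 0.212 mcg/mL.
Difference ≈ 1.466 − 0.212 ≈ 1.254 mcg/mL.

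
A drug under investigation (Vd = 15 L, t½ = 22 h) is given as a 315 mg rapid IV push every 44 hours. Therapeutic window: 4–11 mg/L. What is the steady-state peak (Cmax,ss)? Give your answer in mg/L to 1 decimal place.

The dosing interval is 2 half-lives, so f = 2^(−2) = 0.25.
At steady state, R = 1/(1 − 0.25) = 4/3.
Single-dose peak C₀ = D/Vd = 315/15 = 21 mg/L.
Steady-state peak Cmax,ss = C₀·R = 21 × 4/3 ≈ 28.000 mg/L.
Peak 28.0 mg/L vs MTC 11 mg/L: exceeds toxic threshold.

28.0 mg/L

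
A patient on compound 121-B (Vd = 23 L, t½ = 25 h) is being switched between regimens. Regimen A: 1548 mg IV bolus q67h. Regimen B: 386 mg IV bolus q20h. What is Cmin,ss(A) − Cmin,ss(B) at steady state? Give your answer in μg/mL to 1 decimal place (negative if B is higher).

-10.2 μg/mL

Regimen A: f = (1/2)^(67/25) ≈ 0.1560; Cmin,ss = (1548/23)·f/(1−f) ≈ 12.440 μg/mL.
Regimen B: f = (1/2)^(20/25) ≈ 0.5743; Cmin,ss = (386/23)·f/(1−f) ≈ 22.641 μg/mL.
Difference ≈ 12.440 − 22.641 ≈ -10.201 μg/mL.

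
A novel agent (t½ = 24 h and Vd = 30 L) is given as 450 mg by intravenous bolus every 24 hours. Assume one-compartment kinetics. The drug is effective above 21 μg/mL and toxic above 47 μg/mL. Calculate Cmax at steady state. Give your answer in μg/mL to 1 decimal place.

30.0 μg/mL

τ = 24 h = 1 half-life, so f = (1/2)^1 = 0.5.
Accumulation ratio R = 1/(1 − f) = 1/0.5 = 2/1.
Single-dose peak C₀ = D/Vd = 450/30 = 15 μg/mL.
Steady-state peak Cmax,ss = C₀·R = 15 × 2/1 ≈ 30.000 μg/mL.
Peak 30.0 μg/mL vs MTC 47 μg/mL: below toxic threshold.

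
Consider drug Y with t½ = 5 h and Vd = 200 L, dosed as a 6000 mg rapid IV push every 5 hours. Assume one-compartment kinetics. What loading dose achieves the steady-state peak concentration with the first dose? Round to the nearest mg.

f = (1/2)^(5/5) ≈ 0.500000; accumulation ratio R = 1/(1−f) ≈ 2.00000.
Loading dose to hit Cmax,ss on first dose: D_load = D_maint·R ≈ 6000 × 2.00000 ≈ 12000.00 mg.

12000 mg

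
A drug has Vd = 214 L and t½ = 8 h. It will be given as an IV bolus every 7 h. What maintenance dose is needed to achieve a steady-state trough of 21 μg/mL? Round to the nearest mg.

3748 mg

τ/t½ = 7/8 ≈ 0.875, so f = (1/2)^(7/8) ≈ 0.545254.
Cmin,ss = (D/Vd)·f/(1−f), so D = Cmin,ss·Vd·(1−f)/f.
D = 21 × 214 × (1−f)/f ≈ 21 × 214 × 0.83401 ≈ 3748.04 mg.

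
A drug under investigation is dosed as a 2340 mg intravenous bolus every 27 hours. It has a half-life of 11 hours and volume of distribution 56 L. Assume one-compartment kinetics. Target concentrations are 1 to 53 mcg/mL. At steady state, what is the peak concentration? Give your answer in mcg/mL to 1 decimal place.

k = ln2/t½ = ln2/11 ≈ 0.063013 h⁻¹; fraction remaining f = e^(−kτ) = e^(−0.063013×27) ≈ 0.1824.
At steady state, accumulation factor R = 1/(1 − e^(−kτ)) ≈ 1.2231.
Each bolus raises the concentration by D/Vd = 2340/56 ≈ 41.786 mcg/mL.
Steady-state peak Cmax,ss = C₀·R ≈ 41.786 × 1.2231 ≈ 51.108 mcg/mL.
Peak 51.1 mcg/mL vs MTC 53 mcg/mL: below toxic threshold.

51.1 mcg/mL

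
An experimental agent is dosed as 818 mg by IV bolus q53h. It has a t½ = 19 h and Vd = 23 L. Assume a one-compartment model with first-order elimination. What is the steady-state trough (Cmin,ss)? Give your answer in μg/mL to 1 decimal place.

Over one 53-h interval, 53/19 ≈ 2.7895 half-lives elapse, leaving f ≈ 0.1446 of each dose.
Accumulation ratio R = 1/(1 − f) ≈ 1/0.8554 ≈ 1.1690.
Each bolus raises the concentration by D/Vd = 818/23 ≈ 35.565 μg/mL.
Steady-state peak Cmax,ss = C₀·R ≈ 35.565 × 1.1690 ≈ 41.575 μg/mL.
Steady-state trough Cmin,ss = Cmax,ss·f ≈ 41.575 × 0.1446 ≈ 6.012 μg/mL.

6.0 μg/mL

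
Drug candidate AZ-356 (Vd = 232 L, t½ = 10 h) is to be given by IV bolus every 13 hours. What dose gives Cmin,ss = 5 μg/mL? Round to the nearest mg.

1696 mg

τ/t½ = 13/10 ≈ 1.3, so f = (1/2)^(13/10) ≈ 0.406126.
Cmin,ss = (D/Vd)·f/(1−f), so D = Cmin,ss·Vd·(1−f)/f.
D = 5 × 232 × (1−f)/f ≈ 5 × 232 × 1.46229 ≈ 1696.26 mg.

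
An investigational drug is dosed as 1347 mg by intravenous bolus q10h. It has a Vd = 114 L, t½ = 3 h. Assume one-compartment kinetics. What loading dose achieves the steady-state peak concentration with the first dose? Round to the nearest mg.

1495 mg

f = (1/2)^(10/3) ≈ 0.099213; accumulation ratio R = 1/(1−f) ≈ 1.11014.
Loading dose to hit Cmax,ss on first dose: D_load = D_maint·R ≈ 1347 × 1.11014 ≈ 1495.36 mg.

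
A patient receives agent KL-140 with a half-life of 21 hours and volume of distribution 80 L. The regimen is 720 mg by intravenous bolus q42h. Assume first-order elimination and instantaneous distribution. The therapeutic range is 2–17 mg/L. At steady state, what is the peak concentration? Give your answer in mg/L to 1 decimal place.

12.0 mg/L

τ = 42 h = 2 half-lives, so f = (1/2)^2 = 0.25.
Accumulation ratio R = 1/(1 − f) = 1/0.75 = 4/3.
Single-dose peak C₀ = D/Vd = 720/80 = 9 mg/L.
Steady-state peak Cmax,ss = C₀·R = 9 × 4/3 ≈ 12.000 mg/L.
Peak 12.0 mg/L vs MTC 17 mg/L: below toxic threshold.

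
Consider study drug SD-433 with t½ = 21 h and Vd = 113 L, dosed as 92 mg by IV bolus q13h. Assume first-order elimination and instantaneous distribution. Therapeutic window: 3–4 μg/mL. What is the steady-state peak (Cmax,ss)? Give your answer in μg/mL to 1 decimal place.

2.3 μg/mL

k = ln2/t½ = ln2/21 ≈ 0.033007 h⁻¹; fraction remaining f = e^(−kτ) = e^(−0.033007×13) ≈ 0.6511.
Accumulation ratio R = 1/(1 − f) ≈ 1/0.3489 ≈ 2.8662.
Single-dose peak C₀ = D/Vd = 92/113 ≈ 0.814 μg/mL.
Cmax,ss = C₀/(1 − f) ≈ 0.814/0.3489 ≈ 2.333 μg/mL.
Peak 2.3 μg/mL vs MTC 4 μg/mL: below toxic threshold.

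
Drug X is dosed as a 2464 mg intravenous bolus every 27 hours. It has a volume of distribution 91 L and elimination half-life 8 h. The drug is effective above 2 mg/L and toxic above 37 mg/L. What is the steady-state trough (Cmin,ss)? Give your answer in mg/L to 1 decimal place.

2.9 mg/L

τ/t½ = 27/8 ≈ 3.375, so fraction remaining f = (1/2)^(27/8) ≈ 0.0964.
Each bolus raises the concentration by D/Vd = 2464/91 ≈ 27.077 mg/L.
Steady-state trough Cmin,ss = C₀·f/(1−f) ≈ 27.077 × 0.0964/0.9036 ≈ 2.889 mg/L.
Trough 2.9 mg/L vs MEC 2 mg/L: adequate.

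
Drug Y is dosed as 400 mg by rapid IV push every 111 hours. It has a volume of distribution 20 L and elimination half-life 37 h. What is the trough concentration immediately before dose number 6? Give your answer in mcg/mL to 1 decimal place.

2.9 mcg/mL

f = (1/2)^(τ/t½) = (1/2)^(111/37) ≈ 0.1250.
C₀ = D/Vd = 400/20 ≈ 20.000 mcg/mL.
Before the 6th dose, 5 doses have been given. Superposition: Cmin = C₀·(f + f² + … + f^5).
≈ 20.000 × (0.1250 + 0.0156 + 0.0020 + 0.0002 + 0.0000) ≈ 20.000 × 0.1428 ≈ 2.856 mcg/mL.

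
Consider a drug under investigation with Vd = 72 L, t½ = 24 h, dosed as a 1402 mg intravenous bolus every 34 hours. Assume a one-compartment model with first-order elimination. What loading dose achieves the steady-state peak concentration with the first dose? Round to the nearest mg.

f = (1/2)^(34/24) ≈ 0.374577; accumulation ratio R = 1/(1−f) ≈ 1.59892.
Loading dose to hit Cmax,ss on first dose: D_load = D_maint·R ≈ 1402 × 1.59892 ≈ 2241.69 mg.

2242 mg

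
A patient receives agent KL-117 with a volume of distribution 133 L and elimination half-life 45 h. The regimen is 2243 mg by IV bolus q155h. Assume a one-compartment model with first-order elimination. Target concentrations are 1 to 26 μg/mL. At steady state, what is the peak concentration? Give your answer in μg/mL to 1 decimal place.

Over one 155-h interval, 155/45 ≈ 3.4444 half-lives elapse, leaving f ≈ 0.0919 of each dose.
Accumulation ratio R = 1/(1 − f) ≈ 1/0.9081 ≈ 1.1012.
Each bolus raises the concentration by D/Vd = 2243/133 ≈ 16.865 μg/mL.
Cmax,ss = C₀/(1 − f) ≈ 16.865/0.9081 ≈ 18.572 μg/mL.
Peak 18.6 μg/mL vs MTC 26 μg/mL: below toxic threshold.

18.6 μg/mL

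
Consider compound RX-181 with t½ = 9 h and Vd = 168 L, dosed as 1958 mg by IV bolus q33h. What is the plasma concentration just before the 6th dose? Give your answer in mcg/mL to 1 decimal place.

1.0 mcg/mL

f = (1/2)^(τ/t½) = (1/2)^(33/9) ≈ 0.0787.
C₀ = D/Vd = 1958/168 ≈ 11.655 mcg/mL.
Before the 6th dose, 5 doses have been given. Superposition: Cmin = C₀·(f + f² + … + f^5).
≈ 11.655 × (0.0787 + 0.0062 + 0.0005 + 0.0000 + 0.0000) ≈ 11.655 × 0.0854 ≈ 0.995 mcg/mL.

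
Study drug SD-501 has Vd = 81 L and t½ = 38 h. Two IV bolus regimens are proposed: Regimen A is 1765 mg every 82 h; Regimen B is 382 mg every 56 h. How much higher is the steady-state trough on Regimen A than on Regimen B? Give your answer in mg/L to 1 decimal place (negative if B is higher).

3.6 mg/L

Regimen A: f = (1/2)^(82/38) ≈ 0.2241; Cmin,ss = (1765/81)·f/(1−f) ≈ 6.294 mg/L.
Regimen B: f = (1/2)^(56/38) ≈ 0.3601; Cmin,ss = (382/81)·f/(1−f) ≈ 2.654 mg/L.
Difference ≈ 6.294 − 2.654 ≈ 3.640 mg/L.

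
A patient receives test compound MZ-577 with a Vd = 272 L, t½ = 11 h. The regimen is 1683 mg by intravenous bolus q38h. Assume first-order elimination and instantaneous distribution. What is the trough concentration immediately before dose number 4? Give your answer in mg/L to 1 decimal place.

f = (1/2)^(τ/t½) = (1/2)^(38/11) ≈ 0.0912.
C₀ = D/Vd = 1683/272 ≈ 6.188 mg/L.
Before the 4th dose, 3 doses have been given. Superposition: Cmin = C₀·(f + f² + … + f^3).
≈ 6.188 × (0.0912 + 0.0083 + 0.0008) ≈ 6.188 × 0.1003 ≈ 0.621 mg/L.

0.6 mg/L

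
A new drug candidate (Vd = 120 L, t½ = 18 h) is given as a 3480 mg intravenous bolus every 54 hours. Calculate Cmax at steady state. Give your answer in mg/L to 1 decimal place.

33.1 mg/L

τ = 54 h = 3 half-lives, so f = (1/2)^3 = 0.125.
At steady state, R = 1/(1 − 0.125) = 8/7.
Single-dose peak C₀ = D/Vd = 3480/120 = 29 mg/L.
Steady-state peak Cmax,ss = C₀·R = 29 × 8/7 ≈ 33.143 mg/L.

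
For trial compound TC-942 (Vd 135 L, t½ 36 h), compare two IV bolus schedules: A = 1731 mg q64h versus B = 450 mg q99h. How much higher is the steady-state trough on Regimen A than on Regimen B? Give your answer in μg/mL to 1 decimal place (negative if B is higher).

Regimen A: f = (1/2)^(64/36) ≈ 0.2916; Cmin,ss = (1731/135)·f/(1−f) ≈ 5.278 μg/mL.
Regimen B: f = (1/2)^(99/36) ≈ 0.1487; Cmin,ss = (450/135)·f/(1−f) ≈ 0.582 μg/mL.
Difference ≈ 5.278 − 0.582 ≈ 4.696 μg/mL.

4.7 μg/mL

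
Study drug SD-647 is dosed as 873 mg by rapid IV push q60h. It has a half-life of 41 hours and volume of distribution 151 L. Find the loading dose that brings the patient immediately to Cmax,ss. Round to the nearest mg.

f = (1/2)^(60/41) ≈ 0.362634; accumulation ratio R = 1/(1−f) ≈ 1.56896.
Loading dose to hit Cmax,ss on first dose: D_load = D_maint·R ≈ 873 × 1.56896 ≈ 1369.70 mg.

1370 mg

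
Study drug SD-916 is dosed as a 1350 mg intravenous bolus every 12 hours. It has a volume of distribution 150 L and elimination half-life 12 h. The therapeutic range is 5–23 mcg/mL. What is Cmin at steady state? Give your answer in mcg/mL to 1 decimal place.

τ = 12 h = 1 half-life, so f = (1/2)^1 = 0.5.
Accumulation ratio R = 1/(1 − f) = 1/0.5 = 2/1.
Single-dose peak C₀ = D/Vd = 1350/150 = 9 mcg/mL.
Steady-state peak Cmax,ss = C₀·R = 9 × 2/1 ≈ 18.000 mcg/mL.
Steady-state trough Cmin,ss = Cmax,ss·f ≈ 18.000 × 0.5 ≈ 9.000 mcg/mL.
Trough 9.0 mcg/mL vs MEC 5 mcg/mL: adequate.

9.0 mcg/mL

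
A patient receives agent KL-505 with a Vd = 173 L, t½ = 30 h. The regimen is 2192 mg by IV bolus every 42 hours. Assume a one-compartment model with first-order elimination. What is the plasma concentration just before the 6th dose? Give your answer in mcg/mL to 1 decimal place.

f = (1/2)^(τ/t½) = (1/2)^(42/30) ≈ 0.3789.
C₀ = D/Vd = 2192/173 ≈ 12.671 mcg/mL.
Before the 6th dose, 5 doses have been given. Superposition: Cmin = C₀·(f + f² + … + f^5).
≈ 12.671 × (0.3789 + 0.1436 + 0.0544 + 0.0206 + 0.0078) ≈ 12.671 × 0.6053 ≈ 7.670 mcg/mL.

7.7 mcg/mL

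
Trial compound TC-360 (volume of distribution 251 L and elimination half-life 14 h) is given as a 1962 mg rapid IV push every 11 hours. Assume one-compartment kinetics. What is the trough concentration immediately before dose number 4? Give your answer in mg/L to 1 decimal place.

f = (1/2)^(τ/t½) = (1/2)^(11/14) ≈ 0.5801.
C₀ = D/Vd = 1962/251 ≈ 7.817 mg/L.
Before the 4th dose, 3 doses have been given. Superposition: Cmin = C₀·(f + f² + … + f^3).
≈ 7.817 × (0.5801 + 0.3365 + 0.1952) ≈ 7.817 × 1.1118 ≈ 8.691 mg/L.

8.7 mg/L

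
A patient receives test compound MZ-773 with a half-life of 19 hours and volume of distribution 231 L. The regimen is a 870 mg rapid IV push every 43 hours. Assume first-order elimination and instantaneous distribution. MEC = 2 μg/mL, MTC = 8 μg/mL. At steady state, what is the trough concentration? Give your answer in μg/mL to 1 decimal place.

Over one 43-h interval, 43/19 ≈ 2.2632 half-lives elapse, leaving f ≈ 0.2083 of each dose.
Single-dose peak C₀ = D/Vd = 870/231 ≈ 3.766 μg/mL.
Steady-state trough Cmin,ss = C₀·f/(1−f) ≈ 3.766 × 0.2083/0.7917 ≈ 0.991 μg/mL.
Trough 1.0 μg/mL vs MEC 2 μg/mL: subtherapeutic.

1.0 μg/mL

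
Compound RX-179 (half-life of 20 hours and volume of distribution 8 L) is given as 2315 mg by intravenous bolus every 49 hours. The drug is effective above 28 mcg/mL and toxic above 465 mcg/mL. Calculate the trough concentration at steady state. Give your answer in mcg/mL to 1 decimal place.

Over one 49-h interval, 49/20 ≈ 2.45 half-lives elapse, leaving f ≈ 0.1830 of each dose.
At steady state, accumulation factor R = 1/(1 − e^(−kτ)) ≈ 1.2240.
Single-dose peak C₀ = D/Vd = 2315/8 ≈ 289.375 mcg/mL.
Steady-state peak Cmax,ss = C₀·R ≈ 289.375 × 1.2240 ≈ 354.195 mcg/mL.
One interval later, Cmin,ss = Cmax,ss·e^(−kτ) ≈ 354.195 × 0.1830 ≈ 64.818 mcg/mL.
Trough 64.8 mcg/mL vs MEC 28 mcg/mL: adequate.

64.8 mcg/mL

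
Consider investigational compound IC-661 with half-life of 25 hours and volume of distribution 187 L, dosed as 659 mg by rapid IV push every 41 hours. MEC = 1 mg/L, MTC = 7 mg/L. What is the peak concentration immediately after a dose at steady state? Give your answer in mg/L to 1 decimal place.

5.2 mg/L

τ/t½ = 41/25 ≈ 1.64, so fraction remaining f = (1/2)^(41/25) ≈ 0.3209.
Accumulation ratio R = 1/(1 − f) ≈ 1/0.6791 ≈ 1.4725.
Each bolus raises the concentration by D/Vd = 659/187 ≈ 3.524 mg/L.
Steady-state peak Cmax,ss = C₀·R ≈ 3.524 × 1.4725 ≈ 5.189 mg/L.
Peak 5.2 mg/L vs MTC 7 mg/L: below toxic threshold.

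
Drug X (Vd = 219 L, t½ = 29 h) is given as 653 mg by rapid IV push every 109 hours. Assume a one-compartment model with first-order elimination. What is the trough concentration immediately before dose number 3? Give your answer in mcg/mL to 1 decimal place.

f = (1/2)^(τ/t½) = (1/2)^(109/29) ≈ 0.0739.
C₀ = D/Vd = 653/219 ≈ 2.982 mcg/mL.
Before the 3rd dose, 2 doses have been given. Superposition: Cmin = C₀·(f + f²).
≈ 2.982 × (0.0739 + 0.0055) ≈ 2.982 × 0.0794 ≈ 0.237 mcg/mL.

0.2 mcg/mL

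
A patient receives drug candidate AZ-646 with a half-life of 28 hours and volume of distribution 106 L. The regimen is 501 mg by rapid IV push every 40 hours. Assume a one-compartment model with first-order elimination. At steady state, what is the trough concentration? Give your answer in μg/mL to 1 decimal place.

k = ln2/t½ = ln2/28 ≈ 0.024755 h⁻¹; fraction remaining f = e^(−kτ) = e^(−0.024755×40) ≈ 0.3715.
Accumulation ratio R = 1/(1 − f) ≈ 1/0.6285 ≈ 1.5911.
Each bolus raises the concentration by D/Vd = 501/106 ≈ 4.726 μg/mL.
Cmax,ss = C₀/(1 − f) ≈ 4.726/0.6285 ≈ 7.519 μg/mL.
One interval later, Cmin,ss = Cmax,ss·e^(−kτ) ≈ 7.519 × 0.3715 ≈ 2.793 μg/mL.

2.8 μg/mL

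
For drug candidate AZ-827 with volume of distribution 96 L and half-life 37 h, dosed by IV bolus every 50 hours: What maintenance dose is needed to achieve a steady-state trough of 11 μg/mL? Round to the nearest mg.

1638 mg

τ/t½ = 50/37 ≈ 1.3514, so f = (1/2)^(50/37) ≈ 0.391925.
Cmin,ss = (D/Vd)·f/(1−f), so D = Cmin,ss·Vd·(1−f)/f.
D = 11 × 96 × (1−f)/f ≈ 11 × 96 × 1.55151 ≈ 1638.39 mg.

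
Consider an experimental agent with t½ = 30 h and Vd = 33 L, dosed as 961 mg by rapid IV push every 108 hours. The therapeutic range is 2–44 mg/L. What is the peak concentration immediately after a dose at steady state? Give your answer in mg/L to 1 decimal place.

τ/t½ = 108/30 ≈ 3.6, so fraction remaining f = (1/2)^(108/30) ≈ 0.0825.
Accumulation ratio R = 1/(1 − f) ≈ 1/0.9175 ≈ 1.0899.
Each bolus raises the concentration by D/Vd = 961/33 ≈ 29.121 mg/L.
Cmax,ss = C₀/(1 − f) ≈ 29.121/0.9175 ≈ 31.740 mg/L.
Peak 31.7 mg/L vs MTC 44 mg/L: below toxic threshold.

31.7 mg/L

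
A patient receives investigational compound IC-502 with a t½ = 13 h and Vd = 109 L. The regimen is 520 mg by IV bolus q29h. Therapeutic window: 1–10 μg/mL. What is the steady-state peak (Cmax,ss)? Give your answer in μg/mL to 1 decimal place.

6.1 μg/mL

k = ln2/t½ = ln2/13 ≈ 0.053319 h⁻¹; fraction remaining f = e^(−kτ) = e^(−0.053319×29) ≈ 0.2130.
At steady state, accumulation factor R = 1/(1 − e^(−kτ)) ≈ 1.2706.
Single-dose peak C₀ = D/Vd = 520/109 ≈ 4.771 μg/mL.
Cmax,ss = C₀/(1 − f) ≈ 4.771/0.7870 ≈ 6.062 μg/mL.
Peak 6.1 μg/mL vs MTC 10 μg/mL: below toxic threshold.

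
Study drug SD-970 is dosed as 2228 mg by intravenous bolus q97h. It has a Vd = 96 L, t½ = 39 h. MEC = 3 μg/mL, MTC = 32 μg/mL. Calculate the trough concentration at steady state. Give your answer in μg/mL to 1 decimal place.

5.0 μg/mL

Over one 97-h interval, 97/39 ≈ 2.4872 half-lives elapse, leaving f ≈ 0.1784 of each dose.
Accumulation ratio R = 1/(1 − f) ≈ 1/0.8216 ≈ 1.2171.
Single-dose peak C₀ = D/Vd = 2228/96 ≈ 23.208 μg/mL.
Cmax,ss = C₀/(1 − f) ≈ 23.208/0.8216 ≈ 28.247 μg/mL.
One interval later, Cmin,ss = Cmax,ss·e^(−kτ) ≈ 28.247 × 0.1784 ≈ 5.039 μg/mL.
Trough 5.0 μg/mL vs MEC 3 μg/mL: adequate.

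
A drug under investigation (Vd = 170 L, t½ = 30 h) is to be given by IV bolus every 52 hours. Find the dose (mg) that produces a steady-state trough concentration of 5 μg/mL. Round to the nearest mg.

1976 mg

τ/t½ = 52/30 ≈ 1.7333, so f = (1/2)^(52/30) ≈ 0.300756.
Cmin,ss = (D/Vd)·f/(1−f), so D = Cmin,ss·Vd·(1−f)/f.
D = 5 × 170 × (1−f)/f ≈ 5 × 170 × 2.32495 ≈ 1976.21 mg.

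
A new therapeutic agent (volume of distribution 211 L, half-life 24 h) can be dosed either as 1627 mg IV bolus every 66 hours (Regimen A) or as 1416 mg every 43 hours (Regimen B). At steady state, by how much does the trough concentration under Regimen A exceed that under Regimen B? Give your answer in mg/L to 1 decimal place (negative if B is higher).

Regimen A: f = (1/2)^(66/24) ≈ 0.1487; Cmin,ss = (1627/211)·f/(1−f) ≈ 1.347 mg/L.
Regimen B: f = (1/2)^(43/24) ≈ 0.2888; Cmin,ss = (1416/211)·f/(1−f) ≈ 2.725 mg/L.
Difference ≈ 1.347 − 2.725 ≈ -1.378 mg/L.

-1.4 mg/L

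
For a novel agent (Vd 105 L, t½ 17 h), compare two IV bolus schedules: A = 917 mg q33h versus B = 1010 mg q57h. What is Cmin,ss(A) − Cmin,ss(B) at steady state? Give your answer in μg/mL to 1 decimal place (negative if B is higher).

2.0 μg/mL

Regimen A: f = (1/2)^(33/17) ≈ 0.2604; Cmin,ss = (917/105)·f/(1−f) ≈ 3.075 μg/mL.
Regimen B: f = (1/2)^(57/17) ≈ 0.0979; Cmin,ss = (1010/105)·f/(1−f) ≈ 1.044 μg/mL.
Difference ≈ 3.075 − 1.044 ≈ 2.031 μg/mL.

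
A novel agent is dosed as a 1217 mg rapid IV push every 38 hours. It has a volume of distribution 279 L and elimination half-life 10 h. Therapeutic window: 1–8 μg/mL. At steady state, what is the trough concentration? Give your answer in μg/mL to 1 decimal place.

k = ln2/t½ = ln2/10 ≈ 0.069315 h⁻¹; fraction remaining f = e^(−kτ) = e^(−0.069315×38) ≈ 0.0718.
Single-dose peak C₀ = D/Vd = 1217/279 ≈ 4.362 μg/mL.
Steady-state trough Cmin,ss = C₀·f/(1−f) ≈ 4.362 × 0.0718/0.9282 ≈ 0.337 μg/mL.
Trough 0.3 μg/mL vs MEC 1 μg/mL: subtherapeutic.

0.3 μg/mL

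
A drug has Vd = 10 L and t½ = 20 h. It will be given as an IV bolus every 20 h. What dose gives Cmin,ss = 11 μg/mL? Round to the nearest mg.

τ/t½ = 20/20 ≈ 1, so f = (1/2)^(20/20) ≈ 0.500000.
Cmin,ss = (D/Vd)·f/(1−f), so D = Cmin,ss·Vd·(1−f)/f.
D = 11 × 10 × (1−f)/f ≈ 11 × 10 × 1.00000 ≈ 110.00 mg.

110 mg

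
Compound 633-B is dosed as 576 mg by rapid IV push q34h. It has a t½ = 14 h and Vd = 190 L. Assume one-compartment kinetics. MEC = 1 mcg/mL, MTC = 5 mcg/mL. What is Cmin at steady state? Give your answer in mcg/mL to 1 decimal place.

0.7 mcg/mL

Over one 34-h interval, 34/14 ≈ 2.4286 half-lives elapse, leaving f ≈ 0.1857 of each dose.
Single-dose peak C₀ = D/Vd = 576/190 ≈ 3.032 mcg/mL.
Steady-state trough Cmin,ss = C₀·f/(1−f) ≈ 3.032 × 0.1857/0.8143 ≈ 0.691 mcg/mL.
Trough 0.7 mcg/mL vs MEC 1 mcg/mL: subtherapeutic.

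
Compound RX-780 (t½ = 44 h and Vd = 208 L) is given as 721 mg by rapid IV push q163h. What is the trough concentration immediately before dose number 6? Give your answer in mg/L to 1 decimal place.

f = (1/2)^(τ/t½) = (1/2)^(163/44) ≈ 0.0767.
C₀ = D/Vd = 721/208 ≈ 3.466 mg/L.
Before the 6th dose, 5 doses have been given. Superposition: Cmin = C₀·(f + f² + … + f^5).
≈ 3.466 × (0.0767 + 0.0059 + 0.0005 + 0.0000 + 0.0000) ≈ 3.466 × 0.0831 ≈ 0.288 mg/L.

0.3 mg/L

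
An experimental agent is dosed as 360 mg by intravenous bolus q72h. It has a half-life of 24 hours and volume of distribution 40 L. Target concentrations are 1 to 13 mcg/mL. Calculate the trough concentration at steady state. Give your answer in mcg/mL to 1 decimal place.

τ = 72 h = 3 half-lives, so f = (1/2)^3 = 0.125.
Accumulation ratio R = 1/(1 − f) = 1/0.875 = 8/7.
Single-dose peak C₀ = D/Vd = 360/40 = 9 mcg/mL.
Steady-state peak Cmax,ss = C₀·R = 9 × 8/7 ≈ 10.286 mcg/mL.
Steady-state trough Cmin,ss = Cmax,ss·f ≈ 10.286 × 0.125 ≈ 1.286 mcg/mL.
Trough 1.3 mcg/mL vs MEC 1 mcg/mL: adequate.

1.3 mcg/mL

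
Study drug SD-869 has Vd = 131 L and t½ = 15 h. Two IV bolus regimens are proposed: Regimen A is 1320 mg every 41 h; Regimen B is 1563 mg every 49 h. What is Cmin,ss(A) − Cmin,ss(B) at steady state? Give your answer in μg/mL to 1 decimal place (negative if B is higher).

Regimen A: f = (1/2)^(41/15) ≈ 0.1504; Cmin,ss = (1320/131)·f/(1−f) ≈ 1.784 μg/mL.
Regimen B: f = (1/2)^(49/15) ≈ 0.1039; Cmin,ss = (1563/131)·f/(1−f) ≈ 1.383 μg/mL.
Difference ≈ 1.784 − 1.383 ≈ 0.401 μg/mL.

0.4 μg/mL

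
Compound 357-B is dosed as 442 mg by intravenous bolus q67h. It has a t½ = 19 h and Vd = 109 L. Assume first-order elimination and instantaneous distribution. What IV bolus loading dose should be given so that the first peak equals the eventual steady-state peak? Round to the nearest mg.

484 mg

f = (1/2)^(67/19) ≈ 0.086791; accumulation ratio R = 1/(1−f) ≈ 1.09504.
Loading dose to hit Cmax,ss on first dose: D_load = D_maint·R ≈ 442 × 1.09504 ≈ 484.01 mg.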